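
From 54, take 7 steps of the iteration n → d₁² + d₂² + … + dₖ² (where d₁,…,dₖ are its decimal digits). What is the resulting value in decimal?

54 → 5² + 4² = 25 + 16 = 41
41 → 4² + 1² = 16 + 1 = 17
17 → 1² + 7² = 1 + 49 = 50
50 → 5² + 0² = 25 + 0 = 25
25 → 2² + 5² = 4 + 25 = 29
29 → 2² + 9² = 4 + 81 = 85
85 → 8² + 5² = 64 + 25 = 89

89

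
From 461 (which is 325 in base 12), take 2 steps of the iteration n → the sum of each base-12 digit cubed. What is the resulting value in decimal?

461 = (3,2,5)_12 → 3³ + 2³ + 5³ = 27 + 8 + 125 = 160
160 = (1,1,4)_12 → 1³ + 1³ + 4³ = 1 + 1 + 64 = 66

66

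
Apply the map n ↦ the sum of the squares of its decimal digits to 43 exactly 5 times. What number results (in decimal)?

43 → 25
25 → 29
29 → 85
85 → 89
89 → 145

145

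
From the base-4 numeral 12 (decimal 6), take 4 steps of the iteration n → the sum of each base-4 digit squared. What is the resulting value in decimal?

1

6 = (1,2)_4 → 1² + 2² = 1 + 4 = 5
5 = (1,1)_4 → 1² + 1² = 1 + 1 = 2
2 = (2)_4 → 2² = 4
4 = (1,0)_4 → 1² + 0² = 1 + 0 = 1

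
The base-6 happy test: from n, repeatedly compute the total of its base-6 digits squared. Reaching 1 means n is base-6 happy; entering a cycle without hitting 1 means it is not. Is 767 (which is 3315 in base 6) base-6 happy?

767 = (3,3,1,5)_6 → 3² + 3² + 1² + 5² = 44
44 = (1,1,2)_6 → 1² + 1² + 2² = 6
6 = (1,0)_6 → 1² + 0² = 1  — reached 1.

base-6 happy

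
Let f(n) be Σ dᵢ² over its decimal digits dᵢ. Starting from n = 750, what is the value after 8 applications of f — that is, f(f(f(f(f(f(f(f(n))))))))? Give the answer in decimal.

750 → 7² + 5² + 0² = 49 + 25 + 0 = 74
74 → 7² + 4² = 49 + 16 = 65
65 → 6² + 5² = 36 + 25 = 61
61 → 6² + 1² = 36 + 1 = 37
37 → 3² + 7² = 9 + 49 = 58
58 → 5² + 8² = 25 + 64 = 89
89 → 8² + 9² = 64 + 81 = 145
145 → 1² + 4² + 5² = 1 + 16 + 25 = 42

42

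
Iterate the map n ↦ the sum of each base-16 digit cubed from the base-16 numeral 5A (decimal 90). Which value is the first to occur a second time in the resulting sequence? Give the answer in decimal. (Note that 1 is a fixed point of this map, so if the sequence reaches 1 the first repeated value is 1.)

72

90 = (5,10)_16 → 1125
1125 = (4,6,5)_16 → 405
405 = (1,9,5)_16 → 855
855 = (3,5,7)_16 → 495
495 = (1,14,15)_16 → 6120
6120 = (1,7,14,8)_16 → 3600
3600 = (14,1,0)_16 → 2745
2745 = (10,11,9)_16 → 3060
3060 = (11,15,4)_16 → 4770
4770 = (1,2,10,2)_16 → 1017
1017 = (3,15,9)_16 → 4131
4131 = (1,0,2,3)_16 → 36
36 = (2,4)_16 → 72
72 = (4,8)_16 → 576
576 = (2,4,0)_16 → 72  — 72 already appeared earlier.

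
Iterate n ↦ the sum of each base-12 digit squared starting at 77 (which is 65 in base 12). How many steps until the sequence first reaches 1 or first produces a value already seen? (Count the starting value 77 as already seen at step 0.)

77 = (6,5)_12 → 6² + 5² = 36 + 25 = 61
61 = (5,1)_12 → 5² + 1² = 25 + 1 = 26
26 = (2,2)_12 → 2² + 2² = 4 + 4 = 8
8 = (8)_12 → 8² = 64
64 = (5,4)_12 → 5² + 4² = 25 + 16 = 41
41 = (3,5)_12 → 3² + 5² = 9 + 25 = 34
34 = (2,10)_12 → 2² + 10² = 4 + 100 = 104
104 = (8,8)_12 → 8² + 8² = 64 + 64 = 128
128 = (10,8)_12 → 10² + 8² = 100 + 64 = 164
164 = (1,1,8)_12 → 1² + 1² + 8² = 1 + 1 + 64 = 66
66 = (5,6)_12 → 5² + 6² = 25 + 36 = 61  — 61 repeats.
That took 11 steps.

11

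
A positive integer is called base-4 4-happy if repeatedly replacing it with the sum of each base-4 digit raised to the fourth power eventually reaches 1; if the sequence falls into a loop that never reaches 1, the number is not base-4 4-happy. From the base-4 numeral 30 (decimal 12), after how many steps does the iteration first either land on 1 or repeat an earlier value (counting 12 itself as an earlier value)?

12 = (3,0)_4 → 3⁴ + 0⁴ = 81 + 0 = 81
81 = (1,1,0,1)_4 → 1⁴ + 1⁴ + 0⁴ + 1⁴ = 1 + 1 + 0 + 1 = 3
3 = (3)_4 → 3⁴ = 81  — 81 repeats.
That took 3 steps.

3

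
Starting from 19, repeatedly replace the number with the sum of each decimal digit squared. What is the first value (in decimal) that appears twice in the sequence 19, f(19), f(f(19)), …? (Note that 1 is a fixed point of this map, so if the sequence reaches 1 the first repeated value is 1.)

1

19 → 1² + 9² = 1 + 81 = 82
82 → 8² + 2² = 64 + 4 = 68
68 → 6² + 8² = 36 + 64 = 100
100 → 1² + 0² + 0² = 1 + 0 + 0 = 1  — reached the fixed point 1.
1 → 1, so 1 is the first repeated value.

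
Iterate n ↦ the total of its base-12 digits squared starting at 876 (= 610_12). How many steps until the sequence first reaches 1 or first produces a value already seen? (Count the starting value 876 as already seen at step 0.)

876 = (6,1,0)_12 → 37
37 = (3,1)_12 → 10
10 = (10)_12 → 100
100 = (8,4)_12 → 80
80 = (6,8)_12 → 100  — 100 repeats.
That took 5 steps.

5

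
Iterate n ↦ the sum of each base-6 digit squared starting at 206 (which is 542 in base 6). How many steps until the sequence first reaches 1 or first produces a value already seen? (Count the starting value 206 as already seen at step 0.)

206 = (5,4,2)_6 → 5² + 4² + 2² = 25 + 16 + 4 = 45
45 = (1,1,3)_6 → 1² + 1² + 3² = 1 + 1 + 9 = 11
11 = (1,5)_6 → 1² + 5² = 1 + 25 = 26
26 = (4,2)_6 → 4² + 2² = 16 + 4 = 20
20 = (3,2)_6 → 3² + 2² = 9 + 4 = 13
13 = (2,1)_6 → 2² + 1² = 4 + 1 = 5
5 = (5)_6 → 5² = 25
25 = (4,1)_6 → 4² + 1² = 16 + 1 = 17
17 = (2,5)_6 → 2² + 5² = 4 + 25 = 29
29 = (4,5)_6 → 4² + 5² = 16 + 25 = 41
41 = (1,0,5)_6 → 1² + 0² + 5² = 1 + 0 + 25 = 26  — 26 repeats.
That took 11 steps.

11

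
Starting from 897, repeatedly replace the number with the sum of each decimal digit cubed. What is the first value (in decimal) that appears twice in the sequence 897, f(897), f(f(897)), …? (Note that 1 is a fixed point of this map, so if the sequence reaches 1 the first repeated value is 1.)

897 → 8³ + 9³ + 7³ = 512 + 729 + 343 = 1584
1584 → 1³ + 5³ + 8³ + 4³ = 1 + 125 + 512 + 64 = 702
702 → 7³ + 0³ + 2³ = 343 + 0 + 8 = 351
351 → 3³ + 5³ + 1³ = 27 + 125 + 1 = 153
153 → 1³ + 5³ + 3³ = 1 + 125 + 27 = 153  — 153 already appeared earlier.

153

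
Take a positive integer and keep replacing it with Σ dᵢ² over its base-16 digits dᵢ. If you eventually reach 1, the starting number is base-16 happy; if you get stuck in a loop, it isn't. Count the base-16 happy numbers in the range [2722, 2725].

2722: 2722 → 204 → 288 → 5 → 25 → 82 → 29 → 170 → 200 → 208 → 169 → 181 → 146 → 85 → 50 → 13 → 169  — not base-16 happy
2723: 2723 → 209 → 170 → 200 → 208 → 169 → 181 → 146 → 85 → 50 → 13 → 169  — not base-16 happy
2724: 2724 → 216 → 233 → 277 → 27 → 122 → 149 → 106 → 136 → 128 → 64 → 16 → 1  — base-16 happy
2725: 2725 → 225 → 197 → 169 → 181 → 146 → 85 → 50 → 13 → 169  — not base-16 happy
base-16 happy: 2724

1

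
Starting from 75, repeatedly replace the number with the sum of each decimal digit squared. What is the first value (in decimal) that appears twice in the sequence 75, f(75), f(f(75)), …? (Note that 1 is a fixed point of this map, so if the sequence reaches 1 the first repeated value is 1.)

37

75 → 7² + 5² = 49 + 25 = 74
74 → 7² + 4² = 49 + 16 = 65
65 → 6² + 5² = 36 + 25 = 61
61 → 6² + 1² = 36 + 1 = 37
37 → 3² + 7² = 9 + 49 = 58
58 → 5² + 8² = 25 + 64 = 89
89 → 8² + 9² = 64 + 81 = 145
145 → 1² + 4² + 5² = 1 + 16 + 25 = 42
42 → 4² + 2² = 16 + 4 = 20
20 → 2² + 0² = 4 + 0 = 4
4 → 4² = 16
16 → 1² + 6² = 1 + 36 = 37  — 37 already appeared earlier.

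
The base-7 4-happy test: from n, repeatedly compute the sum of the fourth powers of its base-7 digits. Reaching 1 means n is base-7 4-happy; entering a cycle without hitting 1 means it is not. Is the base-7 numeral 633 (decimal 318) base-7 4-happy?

not base-7 4-happy

318 = (6,3,3)_7 → 1458
1458 = (4,1,5,2)_7 → 898
898 = (2,4,2,2)_7 → 304
304 = (6,1,3)_7 → 1378
1378 = (4,0,0,6)_7 → 1552
1552 = (4,3,4,5)_7 → 1218
1218 = (3,3,6,0)_7 → 1458  — 1458 already seen; the sequence cycles without reaching 1.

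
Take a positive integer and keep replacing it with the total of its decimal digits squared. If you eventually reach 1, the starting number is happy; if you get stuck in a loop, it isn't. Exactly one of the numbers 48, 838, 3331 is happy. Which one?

48: 48 → 80 → 64 → 52 → 29 → 85 → 89 → 145 → 42 → 20 → 4 → 16 → 37 → 58 → 89  — repeats 89 (not happy)
838: 838 → 137 → 59 → 106 → 37 → 58 → 89 → 145 → 42 → 20 → 4 → 16 → 37  — repeats 37 (not happy)
3331: 3331 → 28 → 68 → 100 → 1  — reaches 1 (happy)

3331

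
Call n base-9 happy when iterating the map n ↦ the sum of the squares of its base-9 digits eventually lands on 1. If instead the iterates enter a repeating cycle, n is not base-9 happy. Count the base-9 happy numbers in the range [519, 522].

519: 519 → 81 → 1  (reaches 1)
520: 520 → 94 → 18 → 4 → 16 → 50 → 50  (repeats 50)
521: 521 → 109 → 11 → 5 → 25 → 53 → 89 → 65 → 53  (repeats 53)
522: 522 → 52 → 74 → 68 → 74  (repeats 74)
base-9 happy: 519

1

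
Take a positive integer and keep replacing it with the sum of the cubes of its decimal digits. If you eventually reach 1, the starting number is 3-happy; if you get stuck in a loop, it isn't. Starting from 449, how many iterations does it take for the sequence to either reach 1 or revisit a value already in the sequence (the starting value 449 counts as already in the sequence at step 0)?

6

449 → 4³ + 4³ + 9³ = 857
857 → 8³ + 5³ + 7³ = 980
980 → 9³ + 8³ + 0³ = 1241
1241 → 1³ + 2³ + 4³ + 1³ = 74
74 → 7³ + 4³ = 407
407 → 4³ + 0³ + 7³ = 407  — 407 repeats.
That took 6 steps.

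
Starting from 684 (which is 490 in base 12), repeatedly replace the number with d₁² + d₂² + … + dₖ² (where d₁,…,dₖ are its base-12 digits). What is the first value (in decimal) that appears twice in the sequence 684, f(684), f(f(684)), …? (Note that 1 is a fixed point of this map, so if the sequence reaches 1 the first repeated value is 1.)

65

684 = (4,9,0)_12 → 4² + 9² + 0² = 16 + 81 + 0 = 97
97 = (8,1)_12 → 8² + 1² = 64 + 1 = 65
65 = (5,5)_12 → 5² + 5² = 25 + 25 = 50
50 = (4,2)_12 → 4² + 2² = 16 + 4 = 20
20 = (1,8)_12 → 1² + 8² = 1 + 64 = 65  — 65 already appeared earlier.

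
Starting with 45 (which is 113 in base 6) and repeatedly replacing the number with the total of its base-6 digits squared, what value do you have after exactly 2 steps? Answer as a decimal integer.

26

45 = (1,1,3)_6 → 1² + 1² + 3² = 1 + 1 + 9 = 11
11 = (1,5)_6 → 1² + 5² = 1 + 25 = 26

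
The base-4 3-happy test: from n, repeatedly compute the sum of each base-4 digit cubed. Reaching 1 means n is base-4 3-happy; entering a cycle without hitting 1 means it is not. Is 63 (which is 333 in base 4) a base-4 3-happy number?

not base-4 3-happy

63 = (3,3,3)_4 → 3³ + 3³ + 3³ = 27 + 27 + 27 = 81
81 = (1,1,0,1)_4 → 1³ + 1³ + 0³ + 1³ = 1 + 1 + 0 + 1 = 3
3 = (3)_4 → 3³ = 27
27 = (1,2,3)_4 → 1³ + 2³ + 3³ = 1 + 8 + 27 = 36
36 = (2,1,0)_4 → 2³ + 1³ + 0³ = 8 + 1 + 0 = 9
9 = (2,1)_4 → 2³ + 1³ = 8 + 1 = 9  — 9 already seen; the sequence cycles without reaching 1.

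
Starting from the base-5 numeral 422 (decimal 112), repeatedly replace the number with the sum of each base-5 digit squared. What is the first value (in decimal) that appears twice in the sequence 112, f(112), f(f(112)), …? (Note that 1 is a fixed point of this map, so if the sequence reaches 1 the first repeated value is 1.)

4

112 = (4,2,2)_5 → 24
24 = (4,4)_5 → 32
32 = (1,1,2)_5 → 6
6 = (1,1)_5 → 2
2 = (2)_5 → 4
4 = (4)_5 → 16
16 = (3,1)_5 → 10
10 = (2,0)_5 → 4  — 4 already appeared earlier.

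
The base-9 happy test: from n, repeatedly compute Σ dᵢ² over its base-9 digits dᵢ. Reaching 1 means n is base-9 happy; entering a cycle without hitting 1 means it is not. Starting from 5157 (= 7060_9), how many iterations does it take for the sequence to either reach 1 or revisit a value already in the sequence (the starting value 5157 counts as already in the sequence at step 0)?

5157 = (7,0,6,0)_9 → 85
85 = (1,0,4)_9 → 17
17 = (1,8)_9 → 65
65 = (7,2)_9 → 53
53 = (5,8)_9 → 89
89 = (1,0,8)_9 → 65  — 65 repeats.
That took 6 steps.

6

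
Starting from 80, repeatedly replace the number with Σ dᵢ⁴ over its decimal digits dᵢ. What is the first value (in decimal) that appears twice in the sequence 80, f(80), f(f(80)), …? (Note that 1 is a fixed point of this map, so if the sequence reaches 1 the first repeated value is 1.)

4179

80 → 8⁴ + 0⁴ = 4096
4096 → 4⁴ + 0⁴ + 9⁴ + 6⁴ = 8113
8113 → 8⁴ + 1⁴ + 1⁴ + 3⁴ = 4179
4179 → 4⁴ + 1⁴ + 7⁴ + 9⁴ = 9219
9219 → 9⁴ + 2⁴ + 1⁴ + 9⁴ = 13139
13139 → 1⁴ + 3⁴ + 1⁴ + 3⁴ + 9⁴ = 6725
6725 → 6⁴ + 7⁴ + 2⁴ + 5⁴ = 4338
4338 → 4⁴ + 3⁴ + 3⁴ + 8⁴ = 4514
4514 → 4⁴ + 5⁴ + 1⁴ + 4⁴ = 1138
1138 → 1⁴ + 1⁴ + 3⁴ + 8⁴ = 4179  — 4179 already appeared earlier.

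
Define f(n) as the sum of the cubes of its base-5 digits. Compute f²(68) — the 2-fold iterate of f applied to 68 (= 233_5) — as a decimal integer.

24

68 = (2,3,3)_5 → 2³ + 3³ + 3³ = 8 + 27 + 27 = 62
62 = (2,2,2)_5 → 2³ + 2³ + 2³ = 8 + 8 + 8 = 24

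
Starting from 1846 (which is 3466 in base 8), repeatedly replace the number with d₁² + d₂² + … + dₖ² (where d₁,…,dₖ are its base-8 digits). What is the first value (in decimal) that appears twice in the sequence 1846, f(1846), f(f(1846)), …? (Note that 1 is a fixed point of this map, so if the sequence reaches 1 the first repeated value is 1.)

1846 = (3,4,6,6)_8 → 3² + 4² + 6² + 6² = 97
97 = (1,4,1)_8 → 1² + 4² + 1² = 18
18 = (2,2)_8 → 2² + 2² = 8
8 = (1,0)_8 → 1² + 0² = 1  — reached the fixed point 1.
1 → 1, so 1 is the first repeated value.

1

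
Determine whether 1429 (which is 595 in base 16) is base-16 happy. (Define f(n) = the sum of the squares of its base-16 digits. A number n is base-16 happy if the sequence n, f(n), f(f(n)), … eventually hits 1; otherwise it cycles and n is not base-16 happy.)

not base-16 happy

1429 = (5,9,5)_16 → 5² + 9² + 5² = 131
131 = (8,3)_16 → 8² + 3² = 73
73 = (4,9)_16 → 4² + 9² = 97
97 = (6,1)_16 → 6² + 1² = 37
37 = (2,5)_16 → 2² + 5² = 29
29 = (1,13)_16 → 1² + 13² = 170
170 = (10,10)_16 → 10² + 10² = 200
200 = (12,8)_16 → 12² + 8² = 208
208 = (13,0)_16 → 13² + 0² = 169
169 = (10,9)_16 → 10² + 9² = 181
181 = (11,5)_16 → 11² + 5² = 146
146 = (9,2)_16 → 9² + 2² = 85
85 = (5,5)_16 → 5² + 5² = 50
50 = (3,2)_16 → 3² + 2² = 13
13 = (13)_16 → 13² = 169  — 169 already seen; the sequence cycles without reaching 1.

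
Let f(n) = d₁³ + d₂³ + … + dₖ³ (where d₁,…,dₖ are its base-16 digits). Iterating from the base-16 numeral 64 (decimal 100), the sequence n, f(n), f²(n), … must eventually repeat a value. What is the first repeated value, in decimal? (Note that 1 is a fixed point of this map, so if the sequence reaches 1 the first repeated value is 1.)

1

100 = (6,4)_16 → 6³ + 4³ = 216 + 64 = 280
280 = (1,1,8)_16 → 1³ + 1³ + 8³ = 1 + 1 + 512 = 514
514 = (2,0,2)_16 → 2³ + 0³ + 2³ = 8 + 0 + 8 = 16
16 = (1,0)_16 → 1³ + 0³ = 1 + 0 = 1  — reached the fixed point 1.
1 → 1, so 1 is the first repeated value.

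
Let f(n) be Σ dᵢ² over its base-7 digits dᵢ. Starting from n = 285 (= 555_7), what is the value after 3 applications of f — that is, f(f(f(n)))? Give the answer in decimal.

285 = (5,5,5)_7 → 5² + 5² + 5² = 25 + 25 + 25 = 75
75 = (1,3,5)_7 → 1² + 3² + 5² = 1 + 9 + 25 = 35
35 = (5,0)_7 → 5² + 0² = 25 + 0 = 25

25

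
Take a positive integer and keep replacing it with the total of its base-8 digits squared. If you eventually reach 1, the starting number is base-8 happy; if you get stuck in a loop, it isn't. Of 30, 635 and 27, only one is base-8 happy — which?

27

30: 30 → 45 → 50 → 40 → 25 → 10 → 5 → 25  — repeats 25 (not base-8 happy)
635: 635 → 60 → 65 → 2 → 4 → 16 → 4  — repeats 4 (not base-8 happy)
27: 27 → 18 → 8 → 1  — reaches 1 (base-8 happy)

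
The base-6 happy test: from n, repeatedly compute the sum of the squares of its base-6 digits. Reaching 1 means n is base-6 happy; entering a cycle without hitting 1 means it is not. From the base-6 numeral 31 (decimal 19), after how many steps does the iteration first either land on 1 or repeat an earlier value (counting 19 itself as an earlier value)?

19 = (3,1)_6 → 10
10 = (1,4)_6 → 17
17 = (2,5)_6 → 29
29 = (4,5)_6 → 41
41 = (1,0,5)_6 → 26
26 = (4,2)_6 → 20
20 = (3,2)_6 → 13
13 = (2,1)_6 → 5
5 = (5)_6 → 25
25 = (4,1)_6 → 17  — 17 repeats.
That took 10 steps.

10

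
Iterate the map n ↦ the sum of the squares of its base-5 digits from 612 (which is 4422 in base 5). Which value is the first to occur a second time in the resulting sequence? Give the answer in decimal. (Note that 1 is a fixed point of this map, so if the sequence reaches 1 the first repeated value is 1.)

10

612 = (4,4,2,2)_5 → 4² + 4² + 2² + 2² = 16 + 16 + 4 + 4 = 40
40 = (1,3,0)_5 → 1² + 3² + 0² = 1 + 9 + 0 = 10
10 = (2,0)_5 → 2² + 0² = 4 + 0 = 4
4 = (4)_5 → 4² = 16
16 = (3,1)_5 → 3² + 1² = 9 + 1 = 10  — 10 already appeared earlier.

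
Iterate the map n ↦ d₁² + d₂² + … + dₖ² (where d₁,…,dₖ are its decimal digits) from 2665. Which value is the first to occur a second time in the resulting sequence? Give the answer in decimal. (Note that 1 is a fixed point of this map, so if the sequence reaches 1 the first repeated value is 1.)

2665 → 2² + 6² + 6² + 5² = 4 + 36 + 36 + 25 = 101
101 → 1² + 0² + 1² = 1 + 0 + 1 = 2
2 → 2² = 4
4 → 4² = 16
16 → 1² + 6² = 1 + 36 = 37
37 → 3² + 7² = 9 + 49 = 58
58 → 5² + 8² = 25 + 64 = 89
89 → 8² + 9² = 64 + 81 = 145
145 → 1² + 4² + 5² = 1 + 16 + 25 = 42
42 → 4² + 2² = 16 + 4 = 20
20 → 2² + 0² = 4 + 0 = 4  — 4 already appeared earlier.

4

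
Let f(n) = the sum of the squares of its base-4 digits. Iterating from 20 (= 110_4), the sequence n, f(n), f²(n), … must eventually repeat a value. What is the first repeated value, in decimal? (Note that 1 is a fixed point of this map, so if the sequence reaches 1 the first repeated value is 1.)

1

20 = (1,1,0)_4 → 1² + 1² + 0² = 2
2 = (2)_4 → 2² = 4
4 = (1,0)_4 → 1² + 0² = 1  — reached the fixed point 1.
1 → 1, so 1 is the first repeated value.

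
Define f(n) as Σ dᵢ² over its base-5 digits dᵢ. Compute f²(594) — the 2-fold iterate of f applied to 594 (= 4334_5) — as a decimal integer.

594 = (4,3,3,4)_5 → 4² + 3² + 3² + 4² = 50
50 = (2,0,0)_5 → 2² + 0² + 0² = 4

4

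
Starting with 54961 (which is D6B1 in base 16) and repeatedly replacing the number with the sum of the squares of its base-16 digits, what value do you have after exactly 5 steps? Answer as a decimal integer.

54961 = (13,6,11,1)_16 → 13² + 6² + 11² + 1² = 327
327 = (1,4,7)_16 → 1² + 4² + 7² = 66
66 = (4,2)_16 → 4² + 2² = 20
20 = (1,4)_16 → 1² + 4² = 17
17 = (1,1)_16 → 1² + 1² = 2

2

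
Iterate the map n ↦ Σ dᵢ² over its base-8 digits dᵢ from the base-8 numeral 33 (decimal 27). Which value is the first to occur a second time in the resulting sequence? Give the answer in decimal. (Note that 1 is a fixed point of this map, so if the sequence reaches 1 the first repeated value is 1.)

1

27 = (3,3)_8 → 3² + 3² = 18
18 = (2,2)_8 → 2² + 2² = 8
8 = (1,0)_8 → 1² + 0² = 1  — reached the fixed point 1.
1 → 1, so 1 is the first repeated value.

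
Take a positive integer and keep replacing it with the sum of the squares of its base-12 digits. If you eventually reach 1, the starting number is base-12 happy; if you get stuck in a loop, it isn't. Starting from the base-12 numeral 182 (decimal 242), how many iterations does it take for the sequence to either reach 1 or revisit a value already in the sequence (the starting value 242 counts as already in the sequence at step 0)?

13

242 = (1,8,2)_12 → 1² + 8² + 2² = 69
69 = (5,9)_12 → 5² + 9² = 106
106 = (8,10)_12 → 8² + 10² = 164
164 = (1,1,8)_12 → 1² + 1² + 8² = 66
66 = (5,6)_12 → 5² + 6² = 61
61 = (5,1)_12 → 5² + 1² = 26
26 = (2,2)_12 → 2² + 2² = 8
8 = (8)_12 → 8² = 64
64 = (5,4)_12 → 5² + 4² = 41
41 = (3,5)_12 → 3² + 5² = 34
34 = (2,10)_12 → 2² + 10² = 104
104 = (8,8)_12 → 8² + 8² = 128
128 = (10,8)_12 → 10² + 8² = 164  — 164 repeats.
That took 13 steps.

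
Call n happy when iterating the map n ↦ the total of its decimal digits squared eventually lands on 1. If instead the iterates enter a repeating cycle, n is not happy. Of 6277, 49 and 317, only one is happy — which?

49

6277: 6277 → 138 → 74 → 65 → 61 → 37 → 58 → 89 → 145 → 42 → 20 → 4 → 16 → 37  — repeats 37 (not happy)
49: 49 → 97 → 130 → 10 → 1  — reaches 1 (happy)
317: 317 → 59 → 106 → 37 → 58 → 89 → 145 → 42 → 20 → 4 → 16 → 37  — repeats 37 (not happy)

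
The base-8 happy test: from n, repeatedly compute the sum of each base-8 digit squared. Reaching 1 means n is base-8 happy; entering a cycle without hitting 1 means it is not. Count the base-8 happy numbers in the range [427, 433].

2

427: 427 → 70 → 37 → 41 → 26 → 13 → 26  (repeats 26)
428: 428 → 77 → 27 → 18 → 8 → 1  (reaches 1)
429: 429 → 86 → 41 → 26 → 13 → 26  (repeats 26)
430: 430 → 97 → 18 → 8 → 1  (reaches 1)
431: 431 → 110 → 62 → 85 → 30 → 45 → 50 → 40 → 25 → 10 → 5 → 25  (repeats 25)
432: 432 → 72 → 2 → 4 → 16 → 4  (repeats 4)
433: 433 → 73 → 3 → 9 → 2 → 4 → 16 → 4  (repeats 4)
base-8 happy: 428, 430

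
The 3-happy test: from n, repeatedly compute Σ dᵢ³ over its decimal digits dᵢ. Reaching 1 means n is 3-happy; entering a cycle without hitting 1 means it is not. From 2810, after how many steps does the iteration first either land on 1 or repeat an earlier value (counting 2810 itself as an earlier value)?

2810 → 2³ + 8³ + 1³ + 0³ = 521
521 → 5³ + 2³ + 1³ = 134
134 → 1³ + 3³ + 4³ = 92
92 → 9³ + 2³ = 737
737 → 7³ + 3³ + 7³ = 713
713 → 7³ + 1³ + 3³ = 371
371 → 3³ + 7³ + 1³ = 371  — 371 repeats.
That took 7 steps.

7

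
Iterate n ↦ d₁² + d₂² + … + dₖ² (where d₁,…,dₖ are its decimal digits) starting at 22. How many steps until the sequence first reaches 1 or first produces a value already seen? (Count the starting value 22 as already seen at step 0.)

14

22 → 2² + 2² = 8
8 → 8² = 64
64 → 6² + 4² = 52
52 → 5² + 2² = 29
29 → 2² + 9² = 85
85 → 8² + 5² = 89
89 → 8² + 9² = 145
145 → 1² + 4² + 5² = 42
42 → 4² + 2² = 20
20 → 2² + 0² = 4
4 → 4² = 16
16 → 1² + 6² = 37
37 → 3² + 7² = 58
58 → 5² + 8² = 89  — 89 repeats.
That took 14 steps.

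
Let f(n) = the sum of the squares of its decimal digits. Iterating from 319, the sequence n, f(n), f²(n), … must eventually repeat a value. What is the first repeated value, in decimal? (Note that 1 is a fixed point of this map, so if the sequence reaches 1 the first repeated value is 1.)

1

319 → 3² + 1² + 9² = 9 + 1 + 81 = 91
91 → 9² + 1² = 81 + 1 = 82
82 → 8² + 2² = 64 + 4 = 68
68 → 6² + 8² = 36 + 64 = 100
100 → 1² + 0² + 0² = 1 + 0 + 0 = 1  — reached the fixed point 1.
1 → 1, so 1 is the first repeated value.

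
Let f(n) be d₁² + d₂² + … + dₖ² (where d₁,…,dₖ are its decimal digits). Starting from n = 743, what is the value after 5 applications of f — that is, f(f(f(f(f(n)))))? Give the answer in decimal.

58

743 → 7² + 4² + 3² = 74
74 → 7² + 4² = 65
65 → 6² + 5² = 61
61 → 6² + 1² = 37
37 → 3² + 7² = 58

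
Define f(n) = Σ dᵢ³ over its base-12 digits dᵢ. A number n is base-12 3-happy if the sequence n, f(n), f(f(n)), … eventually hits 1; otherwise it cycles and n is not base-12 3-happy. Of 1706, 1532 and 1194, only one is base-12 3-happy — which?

1706: 1706 → 2339 → 1404 → 1458 → 1217 → 762 → 368 → 736 → 190 → 1028 → 856 → 1520 → 1728 → 1  — reaches 1 (base-12 3-happy)
1532: 1532 → 1855 → 1344 → 793 → 342 → 288 → 8 → 512 → 755 → 1464 → 1008 → 343 → 415 → 1351 → 1136 → 1855  — repeats 1855 (not base-12 3-happy)
1194: 1194 → 755 → 1464 → 1008 → 343 → 415 → 1351 → 1136 → 1855 → 1344 → 793 → 342 → 288 → 8 → 512 → 755  — repeats 755 (not base-12 3-happy)

1706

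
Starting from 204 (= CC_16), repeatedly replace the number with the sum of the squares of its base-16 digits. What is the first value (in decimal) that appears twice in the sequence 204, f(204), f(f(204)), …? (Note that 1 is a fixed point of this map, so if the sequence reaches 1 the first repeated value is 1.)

204 = (12,12)_16 → 12² + 12² = 144 + 144 = 288
288 = (1,2,0)_16 → 1² + 2² + 0² = 1 + 4 + 0 = 5
5 = (5)_16 → 5² = 25
25 = (1,9)_16 → 1² + 9² = 1 + 81 = 82
82 = (5,2)_16 → 5² + 2² = 25 + 4 = 29
29 = (1,13)_16 → 1² + 13² = 1 + 169 = 170
170 = (10,10)_16 → 10² + 10² = 100 + 100 = 200
200 = (12,8)_16 → 12² + 8² = 144 + 64 = 208
208 = (13,0)_16 → 13² + 0² = 169 + 0 = 169
169 = (10,9)_16 → 10² + 9² = 100 + 81 = 181
181 = (11,5)_16 → 11² + 5² = 121 + 25 = 146
146 = (9,2)_16 → 9² + 2² = 81 + 4 = 85
85 = (5,5)_16 → 5² + 5² = 25 + 25 = 50
50 = (3,2)_16 → 3² + 2² = 9 + 4 = 13
13 = (13)_16 → 13² = 169  — 169 already appeared earlier.

169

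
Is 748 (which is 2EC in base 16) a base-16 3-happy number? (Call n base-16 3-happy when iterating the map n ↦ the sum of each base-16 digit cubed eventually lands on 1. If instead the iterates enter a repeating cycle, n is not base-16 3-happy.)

base-16 3-happy

748 = (2,14,12)_16 → 2³ + 14³ + 12³ = 4480
4480 = (1,1,8,0)_16 → 1³ + 1³ + 8³ + 0³ = 514
514 = (2,0,2)_16 → 2³ + 0³ + 2³ = 16
16 = (1,0)_16 → 1³ + 0³ = 1  — reached 1.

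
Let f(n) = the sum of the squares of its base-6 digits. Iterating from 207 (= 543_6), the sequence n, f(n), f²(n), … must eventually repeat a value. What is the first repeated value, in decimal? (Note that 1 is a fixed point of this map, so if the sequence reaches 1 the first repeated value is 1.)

207 = (5,4,3)_6 → 5² + 4² + 3² = 25 + 16 + 9 = 50
50 = (1,2,2)_6 → 1² + 2² + 2² = 1 + 4 + 4 = 9
9 = (1,3)_6 → 1² + 3² = 1 + 9 = 10
10 = (1,4)_6 → 1² + 4² = 1 + 16 = 17
17 = (2,5)_6 → 2² + 5² = 4 + 25 = 29
29 = (4,5)_6 → 4² + 5² = 16 + 25 = 41
41 = (1,0,5)_6 → 1² + 0² + 5² = 1 + 0 + 25 = 26
26 = (4,2)_6 → 4² + 2² = 16 + 4 = 20
20 = (3,2)_6 → 3² + 2² = 9 + 4 = 13
13 = (2,1)_6 → 2² + 1² = 4 + 1 = 5
5 = (5)_6 → 5² = 25
25 = (4,1)_6 → 4² + 1² = 16 + 1 = 17  — 17 already appeared earlier.

17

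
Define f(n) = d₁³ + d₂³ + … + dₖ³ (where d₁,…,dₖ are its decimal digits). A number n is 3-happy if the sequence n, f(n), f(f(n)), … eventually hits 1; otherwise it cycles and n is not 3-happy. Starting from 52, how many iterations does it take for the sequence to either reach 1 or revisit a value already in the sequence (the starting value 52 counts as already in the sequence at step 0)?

52 → 5³ + 2³ = 125 + 8 = 133
133 → 1³ + 3³ + 3³ = 1 + 27 + 27 = 55
55 → 5³ + 5³ = 125 + 125 = 250
250 → 2³ + 5³ + 0³ = 8 + 125 + 0 = 133  — 133 repeats.
That took 4 steps.

4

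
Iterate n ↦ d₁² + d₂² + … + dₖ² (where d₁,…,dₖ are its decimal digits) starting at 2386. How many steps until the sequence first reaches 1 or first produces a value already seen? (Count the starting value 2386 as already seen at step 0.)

2386 → 113
113 → 11
11 → 2
2 → 4
4 → 16
16 → 37
37 → 58
58 → 89
89 → 145
145 → 42
42 → 20
20 → 4  — 4 repeats.
That took 12 steps.

12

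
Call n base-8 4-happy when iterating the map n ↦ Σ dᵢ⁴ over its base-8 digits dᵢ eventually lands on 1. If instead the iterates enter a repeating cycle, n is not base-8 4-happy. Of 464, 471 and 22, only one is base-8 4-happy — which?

464: 464 → 2417 → 2178 → 288 → 512 → 1  — reaches 1 (base-8 4-happy)
471: 471 → 4818 → 115 → 1378 → 913 → 1314 → 544 → 257 → 257  — repeats 257 (not base-8 4-happy)
22: 22 → 1312 → 528 → 17 → 17  — repeats 17 (not base-8 4-happy)

464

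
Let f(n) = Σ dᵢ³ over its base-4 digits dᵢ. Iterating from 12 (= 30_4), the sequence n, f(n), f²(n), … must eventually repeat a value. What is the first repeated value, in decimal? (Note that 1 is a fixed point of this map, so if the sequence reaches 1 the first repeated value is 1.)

12 = (3,0)_4 → 3³ + 0³ = 27 + 0 = 27
27 = (1,2,3)_4 → 1³ + 2³ + 3³ = 1 + 8 + 27 = 36
36 = (2,1,0)_4 → 2³ + 1³ + 0³ = 8 + 1 + 0 = 9
9 = (2,1)_4 → 2³ + 1³ = 8 + 1 = 9  — 9 already appeared earlier.

9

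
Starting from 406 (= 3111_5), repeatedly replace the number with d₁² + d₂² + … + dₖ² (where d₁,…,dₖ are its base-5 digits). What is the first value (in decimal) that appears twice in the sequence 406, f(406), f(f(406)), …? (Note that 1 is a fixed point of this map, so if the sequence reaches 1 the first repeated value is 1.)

10

406 = (3,1,1,1)_5 → 12
12 = (2,2)_5 → 8
8 = (1,3)_5 → 10
10 = (2,0)_5 → 4
4 = (4)_5 → 16
16 = (3,1)_5 → 10  — 10 already appeared earlier.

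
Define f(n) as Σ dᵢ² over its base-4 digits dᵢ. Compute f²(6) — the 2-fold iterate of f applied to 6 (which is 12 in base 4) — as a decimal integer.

2

6 = (1,2)_4 → 1² + 2² = 5
5 = (1,1)_4 → 1² + 1² = 2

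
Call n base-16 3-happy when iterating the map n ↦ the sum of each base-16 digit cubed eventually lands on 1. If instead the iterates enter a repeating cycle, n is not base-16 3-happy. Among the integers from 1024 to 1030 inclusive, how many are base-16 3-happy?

1024: 1024 → 64 → 64  (repeats 64)
1025: 1025 → 65 → 65  (repeats 65)
1026: 1026 → 72 → 576 → 72  (repeats 72)
1027: 1027 → 91 → 1456 → 1456  (repeats 1456)
1028: 1028 → 128 → 512 → 8 → 512  (repeats 512)
1029: 1029 → 189 → 3528 → 4437 → 252 → 5103 → 6147 → 540 → 1737 → 2673 → 1344 → 189  (repeats 189)
1030: 1030 → 280 → 514 → 16 → 1  (reaches 1)
base-16 3-happy: 1030

1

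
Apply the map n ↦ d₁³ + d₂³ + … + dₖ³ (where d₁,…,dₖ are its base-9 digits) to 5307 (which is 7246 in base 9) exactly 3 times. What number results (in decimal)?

603

5307 = (7,2,4,6)_9 → 631
631 = (7,7,1)_9 → 687
687 = (8,4,3)_9 → 603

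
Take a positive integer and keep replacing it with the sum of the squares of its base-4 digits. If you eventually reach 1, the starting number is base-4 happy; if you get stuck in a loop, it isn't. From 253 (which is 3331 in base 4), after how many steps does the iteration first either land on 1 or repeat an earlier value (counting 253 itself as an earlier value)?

253 = (3,3,3,1)_4 → 3² + 3² + 3² + 1² = 9 + 9 + 9 + 1 = 28
28 = (1,3,0)_4 → 1² + 3² + 0² = 1 + 9 + 0 = 10
10 = (2,2)_4 → 2² + 2² = 4 + 4 = 8
8 = (2,0)_4 → 2² + 0² = 4 + 0 = 4
4 = (1,0)_4 → 1² + 0² = 1 + 0 = 1  — reached 1.
That took 5 steps.

5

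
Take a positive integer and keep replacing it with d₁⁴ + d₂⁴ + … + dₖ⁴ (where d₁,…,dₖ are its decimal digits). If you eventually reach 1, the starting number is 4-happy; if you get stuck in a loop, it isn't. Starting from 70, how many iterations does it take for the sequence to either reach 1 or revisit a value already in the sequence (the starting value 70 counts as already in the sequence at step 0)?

70 → 7⁴ + 0⁴ = 2401
2401 → 2⁴ + 4⁴ + 0⁴ + 1⁴ = 273
273 → 2⁴ + 7⁴ + 3⁴ = 2498
2498 → 2⁴ + 4⁴ + 9⁴ + 8⁴ = 10929
10929 → 1⁴ + 0⁴ + 9⁴ + 2⁴ + 9⁴ = 13139
13139 → 1⁴ + 3⁴ + 1⁴ + 3⁴ + 9⁴ = 6725
6725 → 6⁴ + 7⁴ + 2⁴ + 5⁴ = 4338
4338 → 4⁴ + 3⁴ + 3⁴ + 8⁴ = 4514
4514 → 4⁴ + 5⁴ + 1⁴ + 4⁴ = 1138
1138 → 1⁴ + 1⁴ + 3⁴ + 8⁴ = 4179
4179 → 4⁴ + 1⁴ + 7⁴ + 9⁴ = 9219
9219 → 9⁴ + 2⁴ + 1⁴ + 9⁴ = 13139  — 13139 repeats.
That took 12 steps.

12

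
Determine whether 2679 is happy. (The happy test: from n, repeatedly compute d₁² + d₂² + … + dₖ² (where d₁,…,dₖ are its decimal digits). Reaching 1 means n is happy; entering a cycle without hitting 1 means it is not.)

2679 → 2² + 6² + 7² + 9² = 170
170 → 1² + 7² + 0² = 50
50 → 5² + 0² = 25
25 → 2² + 5² = 29
29 → 2² + 9² = 85
85 → 8² + 5² = 89
89 → 8² + 9² = 145
145 → 1² + 4² + 5² = 42
42 → 4² + 2² = 20
20 → 2² + 0² = 4
4 → 4² = 16
16 → 1² + 6² = 37
37 → 3² + 7² = 58
58 → 5² + 8² = 89  — 89 already seen; the sequence cycles without reaching 1.

not happy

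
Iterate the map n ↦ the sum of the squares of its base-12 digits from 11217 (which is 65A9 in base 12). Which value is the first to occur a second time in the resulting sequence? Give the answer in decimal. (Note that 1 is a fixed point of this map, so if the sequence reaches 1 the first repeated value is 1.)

11217 = (6,5,10,9)_12 → 6² + 5² + 10² + 9² = 36 + 25 + 100 + 81 = 242
242 = (1,8,2)_12 → 1² + 8² + 2² = 1 + 64 + 4 = 69
69 = (5,9)_12 → 5² + 9² = 25 + 81 = 106
106 = (8,10)_12 → 8² + 10² = 64 + 100 = 164
164 = (1,1,8)_12 → 1² + 1² + 8² = 1 + 1 + 64 = 66
66 = (5,6)_12 → 5² + 6² = 25 + 36 = 61
61 = (5,1)_12 → 5² + 1² = 25 + 1 = 26
26 = (2,2)_12 → 2² + 2² = 4 + 4 = 8
8 = (8)_12 → 8² = 64
64 = (5,4)_12 → 5² + 4² = 25 + 16 = 41
41 = (3,5)_12 → 3² + 5² = 9 + 25 = 34
34 = (2,10)_12 → 2² + 10² = 4 + 100 = 104
104 = (8,8)_12 → 8² + 8² = 64 + 64 = 128
128 = (10,8)_12 → 10² + 8² = 100 + 64 = 164  — 164 already appeared earlier.

164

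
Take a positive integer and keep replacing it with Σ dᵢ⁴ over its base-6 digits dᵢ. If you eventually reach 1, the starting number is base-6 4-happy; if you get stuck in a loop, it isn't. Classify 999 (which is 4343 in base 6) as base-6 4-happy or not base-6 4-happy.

999 = (4,3,4,3)_6 → 4⁴ + 3⁴ + 4⁴ + 3⁴ = 674
674 = (3,0,4,2)_6 → 3⁴ + 0⁴ + 4⁴ + 2⁴ = 353
353 = (1,3,4,5)_6 → 1⁴ + 3⁴ + 4⁴ + 5⁴ = 963
963 = (4,2,4,3)_6 → 4⁴ + 2⁴ + 4⁴ + 3⁴ = 609
609 = (2,4,5,3)_6 → 2⁴ + 4⁴ + 5⁴ + 3⁴ = 978
978 = (4,3,1,0)_6 → 4⁴ + 3⁴ + 1⁴ + 0⁴ = 338
338 = (1,3,2,2)_6 → 1⁴ + 3⁴ + 2⁴ + 2⁴ = 114
114 = (3,1,0)_6 → 3⁴ + 1⁴ + 0⁴ = 82
82 = (2,1,4)_6 → 2⁴ + 1⁴ + 4⁴ = 273
273 = (1,1,3,3)_6 → 1⁴ + 1⁴ + 3⁴ + 3⁴ = 164
164 = (4,3,2)_6 → 4⁴ + 3⁴ + 2⁴ = 353  — 353 already seen; the sequence cycles without reaching 1.

not base-6 4-happy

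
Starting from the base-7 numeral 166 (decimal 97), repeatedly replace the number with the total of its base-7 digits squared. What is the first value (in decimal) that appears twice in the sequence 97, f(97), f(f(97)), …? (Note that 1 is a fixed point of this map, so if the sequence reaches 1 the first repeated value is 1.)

97 = (1,6,6)_7 → 1² + 6² + 6² = 1 + 36 + 36 = 73
73 = (1,3,3)_7 → 1² + 3² + 3² = 1 + 9 + 9 = 19
19 = (2,5)_7 → 2² + 5² = 4 + 25 = 29
29 = (4,1)_7 → 4² + 1² = 16 + 1 = 17
17 = (2,3)_7 → 2² + 3² = 4 + 9 = 13
13 = (1,6)_7 → 1² + 6² = 1 + 36 = 37
37 = (5,2)_7 → 5² + 2² = 25 + 4 = 29  — 29 already appeared earlier.

29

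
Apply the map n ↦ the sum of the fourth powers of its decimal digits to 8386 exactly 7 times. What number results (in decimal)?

4338

8386 → 8⁴ + 3⁴ + 8⁴ + 6⁴ = 4096 + 81 + 4096 + 1296 = 9569
9569 → 9⁴ + 5⁴ + 6⁴ + 9⁴ = 6561 + 625 + 1296 + 6561 = 15043
15043 → 1⁴ + 5⁴ + 0⁴ + 4⁴ + 3⁴ = 1 + 625 + 0 + 256 + 81 = 963
963 → 9⁴ + 6⁴ + 3⁴ = 6561 + 1296 + 81 = 7938
7938 → 7⁴ + 9⁴ + 3⁴ + 8⁴ = 2401 + 6561 + 81 + 4096 = 13139
13139 → 1⁴ + 3⁴ + 1⁴ + 3⁴ + 9⁴ = 1 + 81 + 1 + 81 + 6561 = 6725
6725 → 6⁴ + 7⁴ + 2⁴ + 5⁴ = 1296 + 2401 + 16 + 625 = 4338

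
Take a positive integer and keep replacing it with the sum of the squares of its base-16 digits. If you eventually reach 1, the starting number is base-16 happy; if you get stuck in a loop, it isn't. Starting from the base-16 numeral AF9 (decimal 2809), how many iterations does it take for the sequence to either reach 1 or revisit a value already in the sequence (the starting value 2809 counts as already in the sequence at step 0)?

9

2809 = (10,15,9)_16 → 10² + 15² + 9² = 406
406 = (1,9,6)_16 → 1² + 9² + 6² = 118
118 = (7,6)_16 → 7² + 6² = 85
85 = (5,5)_16 → 5² + 5² = 50
50 = (3,2)_16 → 3² + 2² = 13
13 = (13)_16 → 13² = 169
169 = (10,9)_16 → 10² + 9² = 181
181 = (11,5)_16 → 11² + 5² = 146
146 = (9,2)_16 → 9² + 2² = 85  — 85 repeats.
That took 9 steps.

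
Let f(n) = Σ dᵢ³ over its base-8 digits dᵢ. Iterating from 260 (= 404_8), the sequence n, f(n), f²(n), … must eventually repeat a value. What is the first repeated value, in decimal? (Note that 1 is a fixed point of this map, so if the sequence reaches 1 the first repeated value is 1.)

260 = (4,0,4)_8 → 4³ + 0³ + 4³ = 128
128 = (2,0,0)_8 → 2³ + 0³ + 0³ = 8
8 = (1,0)_8 → 1³ + 0³ = 1  — reached the fixed point 1.
1 → 1, so 1 is the first repeated value.

1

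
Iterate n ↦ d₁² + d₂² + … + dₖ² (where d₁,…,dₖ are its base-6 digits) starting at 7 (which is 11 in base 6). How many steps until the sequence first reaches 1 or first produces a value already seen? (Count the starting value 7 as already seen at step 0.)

12

7 = (1,1)_6 → 2
2 = (2)_6 → 4
4 = (4)_6 → 16
16 = (2,4)_6 → 20
20 = (3,2)_6 → 13
13 = (2,1)_6 → 5
5 = (5)_6 → 25
25 = (4,1)_6 → 17
17 = (2,5)_6 → 29
29 = (4,5)_6 → 41
41 = (1,0,5)_6 → 26
26 = (4,2)_6 → 20  — 20 repeats.
That took 12 steps.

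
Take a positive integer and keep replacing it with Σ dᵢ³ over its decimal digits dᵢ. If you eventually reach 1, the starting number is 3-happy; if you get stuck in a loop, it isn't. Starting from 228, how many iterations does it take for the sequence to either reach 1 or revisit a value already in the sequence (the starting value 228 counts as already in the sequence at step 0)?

9

228 → 2³ + 2³ + 8³ = 8 + 8 + 512 = 528
528 → 5³ + 2³ + 8³ = 125 + 8 + 512 = 645
645 → 6³ + 4³ + 5³ = 216 + 64 + 125 = 405
405 → 4³ + 0³ + 5³ = 64 + 0 + 125 = 189
189 → 1³ + 8³ + 9³ = 1 + 512 + 729 = 1242
1242 → 1³ + 2³ + 4³ + 2³ = 1 + 8 + 64 + 8 = 81
81 → 8³ + 1³ = 512 + 1 = 513
513 → 5³ + 1³ + 3³ = 125 + 1 + 27 = 153
153 → 1³ + 5³ + 3³ = 1 + 125 + 27 = 153  — 153 repeats.
That took 9 steps.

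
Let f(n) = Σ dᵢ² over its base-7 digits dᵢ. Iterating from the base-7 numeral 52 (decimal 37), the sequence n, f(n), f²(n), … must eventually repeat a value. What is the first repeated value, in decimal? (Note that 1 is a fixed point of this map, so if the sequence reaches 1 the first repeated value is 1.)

37 = (5,2)_7 → 5² + 2² = 29
29 = (4,1)_7 → 4² + 1² = 17
17 = (2,3)_7 → 2² + 3² = 13
13 = (1,6)_7 → 1² + 6² = 37  — 37 already appeared earlier.

37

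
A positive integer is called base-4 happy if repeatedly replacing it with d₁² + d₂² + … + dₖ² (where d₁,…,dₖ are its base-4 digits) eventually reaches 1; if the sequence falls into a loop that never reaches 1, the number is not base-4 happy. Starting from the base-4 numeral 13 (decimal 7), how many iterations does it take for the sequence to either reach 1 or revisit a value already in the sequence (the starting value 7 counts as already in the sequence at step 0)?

7 = (1,3)_4 → 1² + 3² = 1 + 9 = 10
10 = (2,2)_4 → 2² + 2² = 4 + 4 = 8
8 = (2,0)_4 → 2² + 0² = 4 + 0 = 4
4 = (1,0)_4 → 1² + 0² = 1 + 0 = 1  — reached 1.
That took 4 steps.

4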